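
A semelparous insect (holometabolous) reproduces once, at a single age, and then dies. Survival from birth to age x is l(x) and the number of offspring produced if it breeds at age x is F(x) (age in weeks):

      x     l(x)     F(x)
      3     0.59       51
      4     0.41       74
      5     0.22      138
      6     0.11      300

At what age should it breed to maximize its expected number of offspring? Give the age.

6

Expected offspring if breeding at age x = l(x) × F(x):
  age 3: 0.59 × 51 = 30.090
  age 4: 0.41 × 74 = 30.340
  age 5: 0.22 × 138 = 30.360
  age 6: 0.11 × 300 = 33.000
Maximum at age 6 (33.000).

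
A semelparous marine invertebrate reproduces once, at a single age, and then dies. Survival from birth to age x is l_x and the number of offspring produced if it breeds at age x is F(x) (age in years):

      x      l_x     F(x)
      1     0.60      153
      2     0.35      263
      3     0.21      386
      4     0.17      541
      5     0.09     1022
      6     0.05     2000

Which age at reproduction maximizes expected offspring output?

6

Expected offspring if breeding at age x = l_x × F(x):
  age 1: 0.60 × 153 = 91.800
  age 2: 0.35 × 263 = 92.050
  age 3: 0.21 × 386 = 81.060
  age 4: 0.17 × 541 = 91.970
  age 5: 0.09 × 1022 = 91.980
  age 6: 0.05 × 2000 = 100.000
Maximum at age 6 (100.000).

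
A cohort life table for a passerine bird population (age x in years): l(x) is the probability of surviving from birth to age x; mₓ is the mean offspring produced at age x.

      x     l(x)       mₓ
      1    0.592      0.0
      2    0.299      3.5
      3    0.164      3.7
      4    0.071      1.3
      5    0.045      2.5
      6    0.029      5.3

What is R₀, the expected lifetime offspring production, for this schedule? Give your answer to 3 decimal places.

2.012

R₀ = Σ l(x) mₓ:
  age 1: 0.592 × 0.0 = 0.0000
  age 2: 0.299 × 3.5 = 1.0465
  age 3: 0.164 × 3.7 = 0.6068
  age 4: 0.071 × 1.3 = 0.0923
  age 5: 0.045 × 2.5 = 0.1125
  age 6: 0.029 × 5.3 = 0.1537
R₀ = 0.0000 + 1.0465 + 0.6068 + 0.0923 + 0.1125 + 0.1537 = 2.0118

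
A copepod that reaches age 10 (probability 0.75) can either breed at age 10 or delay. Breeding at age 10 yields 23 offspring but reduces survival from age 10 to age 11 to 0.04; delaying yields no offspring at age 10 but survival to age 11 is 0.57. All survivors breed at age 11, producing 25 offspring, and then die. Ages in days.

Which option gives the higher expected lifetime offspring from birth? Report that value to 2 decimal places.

18.00

breed at age 10: R₀ = 0.75 × (23 + 0.04 × 25) = 0.75 × 24.0000 = 18.0000
delay to age 11: R₀ = 0.75 × (0.57 × 25) = 0.75 × 14.2500 = 10.6875
Higher: breed at age 10 (18.0000).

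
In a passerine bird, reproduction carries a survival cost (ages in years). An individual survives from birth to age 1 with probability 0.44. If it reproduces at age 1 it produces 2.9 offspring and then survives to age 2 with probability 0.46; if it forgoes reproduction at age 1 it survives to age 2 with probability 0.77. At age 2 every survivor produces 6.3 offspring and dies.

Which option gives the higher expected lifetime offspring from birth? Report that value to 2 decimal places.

2.55

breed at age 1: R₀ = 0.44 × (2.9 + 0.46 × 6.3) = 0.44 × 5.7980 = 2.5511
delay to age 2: R₀ = 0.44 × (0.77 × 6.3) = 0.44 × 4.8510 = 2.1344
Higher: breed at age 1 (2.5511).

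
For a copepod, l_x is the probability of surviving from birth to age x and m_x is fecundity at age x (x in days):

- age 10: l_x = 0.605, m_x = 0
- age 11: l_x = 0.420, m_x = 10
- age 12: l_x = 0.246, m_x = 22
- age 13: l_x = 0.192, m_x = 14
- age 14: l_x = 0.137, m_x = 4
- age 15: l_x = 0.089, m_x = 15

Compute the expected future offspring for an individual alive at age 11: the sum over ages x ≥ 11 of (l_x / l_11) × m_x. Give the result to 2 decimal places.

l_11 = 0.420. Conditional survival from age 11 to x is l_x / l_11.
  x=11: (0.420/0.420) × 10 = 10.0000
  x=12: (0.246/0.420) × 22 = 12.8857
  x=13: (0.192/0.420) × 14 = 6.4000
  x=14: (0.137/0.420) × 4 = 1.3048
  x=15: (0.089/0.420) × 15 = 3.1786
Sum = 10.0000 + 12.8857 + 6.4000 + 1.3048 + 3.1786 = 33.7690

33.77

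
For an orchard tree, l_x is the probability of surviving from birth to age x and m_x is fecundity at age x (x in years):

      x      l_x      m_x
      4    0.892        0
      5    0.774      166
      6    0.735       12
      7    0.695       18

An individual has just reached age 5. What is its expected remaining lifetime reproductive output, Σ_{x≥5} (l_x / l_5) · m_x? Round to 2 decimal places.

193.56

l_5 = 0.774. Conditional survival from age 5 to x is l_x / l_5.
  x=5: (0.774/0.774) × 166 = 166.0000
  x=6: (0.735/0.774) × 12 = 11.3953
  x=7: (0.695/0.774) × 18 = 16.1628
Sum = 166.0000 + 11.3953 + 16.1628 = 193.5581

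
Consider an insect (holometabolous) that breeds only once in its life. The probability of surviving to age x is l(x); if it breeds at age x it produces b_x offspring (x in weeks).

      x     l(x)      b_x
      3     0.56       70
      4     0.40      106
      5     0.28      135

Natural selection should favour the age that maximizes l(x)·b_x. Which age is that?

4

Expected offspring if breeding at age x = l(x) × b_x:
  age 3: 0.56 × 70 = 39.200
  age 4: 0.40 × 106 = 42.400
  age 5: 0.28 × 135 = 37.800
Maximum at age 4 (42.400).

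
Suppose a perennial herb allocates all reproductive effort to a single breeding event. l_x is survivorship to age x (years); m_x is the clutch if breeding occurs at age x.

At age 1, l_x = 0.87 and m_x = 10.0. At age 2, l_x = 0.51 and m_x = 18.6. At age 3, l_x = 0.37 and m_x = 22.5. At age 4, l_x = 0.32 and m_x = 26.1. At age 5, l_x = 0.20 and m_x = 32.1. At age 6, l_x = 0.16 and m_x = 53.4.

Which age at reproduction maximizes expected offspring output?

Expected offspring if breeding at age x = l_x × m_x:
  age 1: 0.87 × 10.0 = 8.700
  age 2: 0.51 × 18.6 = 9.486
  age 3: 0.37 × 22.5 = 8.325
  age 4: 0.32 × 26.1 = 8.352
  age 5: 0.20 × 32.1 = 6.420
  age 6: 0.16 × 53.4 = 8.544
Maximum at age 2 (9.486).

2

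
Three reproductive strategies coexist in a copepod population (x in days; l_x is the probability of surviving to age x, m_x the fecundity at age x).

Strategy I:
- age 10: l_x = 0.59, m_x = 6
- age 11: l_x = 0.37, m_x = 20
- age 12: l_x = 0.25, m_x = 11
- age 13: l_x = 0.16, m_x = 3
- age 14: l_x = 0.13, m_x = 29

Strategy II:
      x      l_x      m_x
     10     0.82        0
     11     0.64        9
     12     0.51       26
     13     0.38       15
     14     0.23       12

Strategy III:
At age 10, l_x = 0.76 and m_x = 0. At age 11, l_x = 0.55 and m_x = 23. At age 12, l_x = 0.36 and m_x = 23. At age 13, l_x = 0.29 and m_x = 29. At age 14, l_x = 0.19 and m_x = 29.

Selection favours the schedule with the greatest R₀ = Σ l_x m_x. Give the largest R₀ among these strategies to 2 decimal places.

34.85

Strategy I: R₀ = 0.59×6 + 0.37×20 + 0.25×11 + 0.16×3 + 0.13×29 = 17.9400
Strategy II: R₀ = 0.82×0 + 0.64×9 + 0.51×26 + 0.38×15 + 0.23×12 = 27.4800
Strategy III: R₀ = 0.76×0 + 0.55×23 + 0.36×23 + 0.29×29 + 0.19×29 = 34.8500
Highest R₀: strategy III with 34.8500.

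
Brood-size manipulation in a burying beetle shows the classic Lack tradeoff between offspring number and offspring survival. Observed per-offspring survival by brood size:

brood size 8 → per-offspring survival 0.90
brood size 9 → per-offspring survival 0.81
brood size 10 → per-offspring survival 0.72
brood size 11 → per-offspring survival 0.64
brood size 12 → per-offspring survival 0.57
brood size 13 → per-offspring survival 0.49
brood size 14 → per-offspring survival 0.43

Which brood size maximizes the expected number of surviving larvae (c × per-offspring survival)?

Expected surviving larvae = c × s(c):
  c=8: 8 × 0.90 = 7.200
  c=9: 9 × 0.81 = 7.290
  c=10: 10 × 0.72 = 7.200
  c=11: 11 × 0.64 = 7.040
  c=12: 12 × 0.57 = 6.840
  c=13: 13 × 0.49 = 6.370
  c=14: 14 × 0.43 = 6.020
Maximum at c = 9 (7.290 surviving larvae).

9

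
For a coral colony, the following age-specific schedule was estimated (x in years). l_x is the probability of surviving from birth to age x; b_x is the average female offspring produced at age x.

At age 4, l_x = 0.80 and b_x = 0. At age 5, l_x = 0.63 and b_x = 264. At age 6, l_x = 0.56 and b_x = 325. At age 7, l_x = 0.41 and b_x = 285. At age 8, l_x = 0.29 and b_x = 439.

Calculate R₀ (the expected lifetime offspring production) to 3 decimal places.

R₀ = Σ l_x b_x:
  age 4: 0.80 × 0 = 0.0000
  age 5: 0.63 × 264 = 166.3200
  age 6: 0.56 × 325 = 182.0000
  age 7: 0.41 × 285 = 116.8500
  age 8: 0.29 × 439 = 127.3100
R₀ = 0.0000 + 166.3200 + 182.0000 + 116.8500 + 127.3100 = 592.4800

592.480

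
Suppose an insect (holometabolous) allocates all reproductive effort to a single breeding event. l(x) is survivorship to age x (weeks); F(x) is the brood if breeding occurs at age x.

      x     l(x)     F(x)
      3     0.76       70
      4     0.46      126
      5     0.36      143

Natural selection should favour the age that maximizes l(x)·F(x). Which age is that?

4

Expected offspring if breeding at age x = l(x) × F(x):
  age 3: 0.76 × 70 = 53.200
  age 4: 0.46 × 126 = 57.960
  age 5: 0.36 × 143 = 51.480
Maximum at age 4 (57.960).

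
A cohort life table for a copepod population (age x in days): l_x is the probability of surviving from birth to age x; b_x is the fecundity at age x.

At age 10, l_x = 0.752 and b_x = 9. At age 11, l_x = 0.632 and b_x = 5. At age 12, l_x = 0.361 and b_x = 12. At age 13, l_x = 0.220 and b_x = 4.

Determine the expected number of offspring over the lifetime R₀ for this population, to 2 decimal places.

R₀ = Σ l_x b_x:
  age 10: 0.752 × 9 = 6.7680
  age 11: 0.632 × 5 = 3.1600
  age 12: 0.361 × 12 = 4.3320
  age 13: 0.220 × 4 = 0.8800
R₀ = 6.7680 + 3.1600 + 4.3320 + 0.8800 = 15.1400

15.14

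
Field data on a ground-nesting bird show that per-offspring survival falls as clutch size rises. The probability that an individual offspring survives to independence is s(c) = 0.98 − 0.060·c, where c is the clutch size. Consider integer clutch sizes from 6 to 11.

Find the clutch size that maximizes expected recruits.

8

Expected recruits = c × s(c):
  c=6: 6 × 0.620 = 3.720
  c=7: 7 × 0.560 = 3.920
  c=8: 8 × 0.500 = 4.000
  c=9: 9 × 0.440 = 3.960
  c=10: 10 × 0.380 = 3.800
  c=11: 11 × 0.320 = 3.520
Maximum at c = 8 (4.000 recruits).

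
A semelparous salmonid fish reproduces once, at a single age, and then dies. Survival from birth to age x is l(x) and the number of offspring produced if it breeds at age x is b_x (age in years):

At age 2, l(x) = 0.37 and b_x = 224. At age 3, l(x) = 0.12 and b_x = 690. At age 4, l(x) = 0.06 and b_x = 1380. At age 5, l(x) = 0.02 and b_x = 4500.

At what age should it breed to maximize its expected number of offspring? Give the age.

Expected offspring if breeding at age x = l(x) × b_x:
  age 2: 0.37 × 224 = 82.880
  age 3: 0.12 × 690 = 82.800
  age 4: 0.06 × 1380 = 82.800
  age 5: 0.02 × 4500 = 90.000
Maximum at age 5 (90.000).

5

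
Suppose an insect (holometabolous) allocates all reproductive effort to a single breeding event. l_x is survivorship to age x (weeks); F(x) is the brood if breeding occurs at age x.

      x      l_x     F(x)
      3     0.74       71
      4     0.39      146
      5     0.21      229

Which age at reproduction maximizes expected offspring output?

Expected offspring if breeding at age x = l_x × F(x):
  age 3: 0.74 × 71 = 52.540
  age 4: 0.39 × 146 = 56.940
  age 5: 0.21 × 229 = 48.090
Maximum at age 4 (56.940).

4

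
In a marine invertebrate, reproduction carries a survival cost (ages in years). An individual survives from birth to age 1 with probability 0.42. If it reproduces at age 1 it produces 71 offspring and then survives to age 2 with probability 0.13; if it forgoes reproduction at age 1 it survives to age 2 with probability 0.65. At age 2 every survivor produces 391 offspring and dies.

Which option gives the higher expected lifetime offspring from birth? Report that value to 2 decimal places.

breed at age 1: R₀ = 0.42 × (71 + 0.13 × 391) = 0.42 × 121.8300 = 51.1686
delay to age 2: R₀ = 0.42 × (0.65 × 391) = 0.42 × 254.1500 = 106.7430
Higher: delay to age 2 (106.7430).

106.74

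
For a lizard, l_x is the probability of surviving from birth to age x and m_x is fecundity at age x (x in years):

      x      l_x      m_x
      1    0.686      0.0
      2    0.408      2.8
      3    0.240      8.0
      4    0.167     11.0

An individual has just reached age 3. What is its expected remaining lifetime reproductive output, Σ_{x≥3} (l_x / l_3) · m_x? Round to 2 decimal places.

15.65

l_3 = 0.240. Conditional survival from age 3 to x is l_x / l_3.
  x=3: (0.240/0.240) × 8.0 = 8.0000
  x=4: (0.167/0.240) × 11.0 = 7.6542
Sum = 8.0000 + 7.6542 = 15.6542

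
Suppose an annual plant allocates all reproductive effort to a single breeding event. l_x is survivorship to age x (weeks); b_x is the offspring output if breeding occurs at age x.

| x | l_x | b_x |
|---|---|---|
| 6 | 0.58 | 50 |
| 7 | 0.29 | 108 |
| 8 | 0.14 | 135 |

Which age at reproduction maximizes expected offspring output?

Expected offspring if breeding at age x = l_x × b_x:
  age 6: 0.58 × 50 = 29.000
  age 7: 0.29 × 108 = 31.320
  age 8: 0.14 × 135 = 18.900
Maximum at age 7 (31.320).

7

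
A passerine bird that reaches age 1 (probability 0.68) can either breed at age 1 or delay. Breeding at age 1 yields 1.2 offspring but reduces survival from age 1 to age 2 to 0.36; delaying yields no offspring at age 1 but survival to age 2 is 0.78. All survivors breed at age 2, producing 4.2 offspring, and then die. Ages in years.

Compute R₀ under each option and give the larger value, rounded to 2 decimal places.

2.23

breed at age 1: R₀ = 0.68 × (1.2 + 0.36 × 4.2) = 0.68 × 2.7120 = 1.8442
delay to age 2: R₀ = 0.68 × (0.78 × 4.2) = 0.68 × 3.2760 = 2.2277
Higher: delay to age 2 (2.2277).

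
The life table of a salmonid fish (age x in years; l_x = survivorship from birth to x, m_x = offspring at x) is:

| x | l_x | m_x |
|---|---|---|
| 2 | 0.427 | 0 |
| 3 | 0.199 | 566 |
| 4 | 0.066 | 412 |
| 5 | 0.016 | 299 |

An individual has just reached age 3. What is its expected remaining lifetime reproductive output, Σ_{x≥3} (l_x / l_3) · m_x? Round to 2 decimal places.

l_3 = 0.199. Conditional survival from age 3 to x is l_x / l_3.
  x=3: (0.199/0.199) × 566 = 566.0000
  x=4: (0.066/0.199) × 412 = 136.6432
  x=5: (0.016/0.199) × 299 = 24.0402
Sum = 566.0000 + 136.6432 + 24.0402 = 726.6834

726.68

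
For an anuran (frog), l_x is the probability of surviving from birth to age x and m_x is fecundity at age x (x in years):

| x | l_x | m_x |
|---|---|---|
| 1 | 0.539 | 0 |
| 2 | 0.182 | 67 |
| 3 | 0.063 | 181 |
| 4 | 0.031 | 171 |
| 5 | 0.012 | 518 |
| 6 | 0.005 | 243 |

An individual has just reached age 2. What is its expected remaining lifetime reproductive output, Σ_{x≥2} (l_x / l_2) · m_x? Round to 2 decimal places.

l_2 = 0.182. Conditional survival from age 2 to x is l_x / l_2.
  x=2: (0.182/0.182) × 67 = 67.0000
  x=3: (0.063/0.182) × 181 = 62.6538
  x=4: (0.031/0.182) × 171 = 29.1264
  x=5: (0.012/0.182) × 518 = 34.1538
  x=6: (0.005/0.182) × 243 = 6.6758
Sum = 67.0000 + 62.6538 + 29.1264 + 34.1538 + 6.6758 = 199.6099

199.61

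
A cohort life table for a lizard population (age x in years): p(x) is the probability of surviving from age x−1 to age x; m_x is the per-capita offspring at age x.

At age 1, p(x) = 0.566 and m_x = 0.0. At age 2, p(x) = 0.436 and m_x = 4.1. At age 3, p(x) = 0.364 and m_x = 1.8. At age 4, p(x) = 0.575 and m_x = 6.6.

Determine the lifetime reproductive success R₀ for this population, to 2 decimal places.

1.51

Survivorship from birth: l_x = p_1·p_2·…·p_x.
  l_1 = 0.56600
  l_2 = 0.24678
  l_3 = 0.08983
  l_4 = 0.05165
R₀ = Σ l_x m_x:
  age 1: 0.56600 × 0.0 = 0.0000
  age 2: 0.24678 × 4.1 = 1.0118
  age 3: 0.08983 × 1.8 = 0.1617
  age 4: 0.05165 × 6.6 = 0.3409
R₀ = 0.0000 + 1.0118 + 0.1617 + 0.3409 = 1.5144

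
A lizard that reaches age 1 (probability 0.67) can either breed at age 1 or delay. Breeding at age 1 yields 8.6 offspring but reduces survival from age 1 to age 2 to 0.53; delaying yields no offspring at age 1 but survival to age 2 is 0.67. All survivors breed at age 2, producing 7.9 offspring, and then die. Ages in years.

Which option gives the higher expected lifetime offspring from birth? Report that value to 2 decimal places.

breed at age 1: R₀ = 0.67 × (8.6 + 0.53 × 7.9) = 0.67 × 12.7870 = 8.5673
delay to age 2: R₀ = 0.67 × (0.67 × 7.9) = 0.67 × 5.2930 = 3.5463
Higher: breed at age 1 (8.5673).

8.57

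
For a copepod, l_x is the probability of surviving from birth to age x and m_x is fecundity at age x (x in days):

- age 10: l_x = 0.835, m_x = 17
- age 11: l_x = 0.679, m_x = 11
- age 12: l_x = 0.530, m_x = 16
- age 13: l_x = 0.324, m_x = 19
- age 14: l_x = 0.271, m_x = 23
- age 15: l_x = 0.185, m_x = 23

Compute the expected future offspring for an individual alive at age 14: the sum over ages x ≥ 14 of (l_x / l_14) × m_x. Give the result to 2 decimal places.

38.70

l_14 = 0.271. Conditional survival from age 14 to x is l_x / l_14.
  x=14: (0.271/0.271) × 23 = 23.0000
  x=15: (0.185/0.271) × 23 = 15.7011
Sum = 23.0000 + 15.7011 = 38.7011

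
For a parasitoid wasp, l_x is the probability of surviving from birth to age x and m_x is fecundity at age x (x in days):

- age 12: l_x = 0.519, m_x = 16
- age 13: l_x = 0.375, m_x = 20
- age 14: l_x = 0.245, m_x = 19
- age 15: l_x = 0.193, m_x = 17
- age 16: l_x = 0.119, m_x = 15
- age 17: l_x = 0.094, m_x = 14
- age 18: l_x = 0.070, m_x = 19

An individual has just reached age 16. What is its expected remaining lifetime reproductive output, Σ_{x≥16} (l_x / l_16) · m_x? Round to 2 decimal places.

37.24

l_16 = 0.119. Conditional survival from age 16 to x is l_x / l_16.
  x=16: (0.119/0.119) × 15 = 15.0000
  x=17: (0.094/0.119) × 14 = 11.0588
  x=18: (0.070/0.119) × 19 = 11.1765
Sum = 15.0000 + 11.0588 + 11.1765 = 37.2353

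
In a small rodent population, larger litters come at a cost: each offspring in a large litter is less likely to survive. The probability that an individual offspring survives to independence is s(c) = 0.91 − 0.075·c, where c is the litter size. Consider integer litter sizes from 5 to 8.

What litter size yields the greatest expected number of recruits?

Expected recruits = c × s(c):
  c=5: 5 × 0.535 = 2.675
  c=6: 6 × 0.460 = 2.760
  c=7: 7 × 0.385 = 2.695
  c=8: 8 × 0.310 = 2.480
Maximum at c = 6 (2.760 recruits).

6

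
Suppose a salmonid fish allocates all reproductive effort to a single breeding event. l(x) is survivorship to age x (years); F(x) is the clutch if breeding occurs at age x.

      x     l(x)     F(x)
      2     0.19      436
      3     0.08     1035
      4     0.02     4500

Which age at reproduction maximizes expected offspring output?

Expected offspring if breeding at age x = l(x) × F(x):
  age 2: 0.19 × 436 = 82.840
  age 3: 0.08 × 1035 = 82.800
  age 4: 0.02 × 4500 = 90.000
Maximum at age 4 (90.000).

4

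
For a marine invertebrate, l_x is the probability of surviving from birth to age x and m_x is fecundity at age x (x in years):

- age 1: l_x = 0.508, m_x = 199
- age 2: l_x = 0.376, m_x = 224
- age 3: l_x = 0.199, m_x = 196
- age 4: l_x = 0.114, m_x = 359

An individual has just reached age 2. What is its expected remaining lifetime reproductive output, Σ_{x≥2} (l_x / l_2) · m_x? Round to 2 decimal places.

l_2 = 0.376. Conditional survival from age 2 to x is l_x / l_2.
  x=2: (0.376/0.376) × 224 = 224.0000
  x=3: (0.199/0.376) × 196 = 103.7340
  x=4: (0.114/0.376) × 359 = 108.8457
Sum = 224.0000 + 103.7340 + 108.8457 = 436.5798

436.58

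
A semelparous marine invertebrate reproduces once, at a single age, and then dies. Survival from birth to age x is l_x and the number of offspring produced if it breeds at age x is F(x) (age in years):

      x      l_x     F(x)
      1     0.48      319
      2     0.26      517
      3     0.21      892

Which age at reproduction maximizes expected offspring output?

3

Expected offspring if breeding at age x = l_x × F(x):
  age 1: 0.48 × 319 = 153.120
  age 2: 0.26 × 517 = 134.420
  age 3: 0.21 × 892 = 187.320
Maximum at age 3 (187.320).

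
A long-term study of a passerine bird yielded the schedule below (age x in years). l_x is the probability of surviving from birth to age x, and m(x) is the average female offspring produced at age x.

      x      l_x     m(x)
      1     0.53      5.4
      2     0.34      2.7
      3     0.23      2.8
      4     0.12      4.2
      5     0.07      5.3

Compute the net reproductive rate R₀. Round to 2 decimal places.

5.30

R₀ = Σ l_x m(x):
  age 1: 0.53 × 5.4 = 2.8620
  age 2: 0.34 × 2.7 = 0.9180
  age 3: 0.23 × 2.8 = 0.6440
  age 4: 0.12 × 4.2 = 0.5040
  age 5: 0.07 × 5.3 = 0.3710
R₀ = 2.8620 + 0.9180 + 0.6440 + 0.5040 + 0.3710 = 5.2990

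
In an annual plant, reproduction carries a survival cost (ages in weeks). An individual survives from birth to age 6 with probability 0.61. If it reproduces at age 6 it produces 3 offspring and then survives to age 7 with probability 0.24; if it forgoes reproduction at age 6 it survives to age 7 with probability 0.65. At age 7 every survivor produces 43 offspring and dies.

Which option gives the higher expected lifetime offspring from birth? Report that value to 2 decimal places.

breed at age 6: R₀ = 0.61 × (3 + 0.24 × 43) = 0.61 × 13.3200 = 8.1252
delay to age 7: R₀ = 0.61 × (0.65 × 43) = 0.61 × 27.9500 = 17.0495
Higher: delay to age 7 (17.0495).

17.05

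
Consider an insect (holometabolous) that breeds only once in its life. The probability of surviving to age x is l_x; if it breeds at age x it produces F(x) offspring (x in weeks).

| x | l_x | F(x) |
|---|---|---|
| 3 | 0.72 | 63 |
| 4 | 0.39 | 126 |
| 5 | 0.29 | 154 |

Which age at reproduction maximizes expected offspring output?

4

Expected offspring if breeding at age x = l_x × F(x):
  age 3: 0.72 × 63 = 45.360
  age 4: 0.39 × 126 = 49.140
  age 5: 0.29 × 154 = 44.660
Maximum at age 4 (49.140).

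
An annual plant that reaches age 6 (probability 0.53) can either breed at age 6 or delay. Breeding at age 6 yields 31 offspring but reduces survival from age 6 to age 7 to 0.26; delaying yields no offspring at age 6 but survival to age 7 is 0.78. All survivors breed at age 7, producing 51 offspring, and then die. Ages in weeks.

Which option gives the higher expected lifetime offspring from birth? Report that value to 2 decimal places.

23.46

breed at age 6: R₀ = 0.53 × (31 + 0.26 × 51) = 0.53 × 44.2600 = 23.4578
delay to age 7: R₀ = 0.53 × (0.78 × 51) = 0.53 × 39.7800 = 21.0834
Higher: breed at age 6 (23.4578).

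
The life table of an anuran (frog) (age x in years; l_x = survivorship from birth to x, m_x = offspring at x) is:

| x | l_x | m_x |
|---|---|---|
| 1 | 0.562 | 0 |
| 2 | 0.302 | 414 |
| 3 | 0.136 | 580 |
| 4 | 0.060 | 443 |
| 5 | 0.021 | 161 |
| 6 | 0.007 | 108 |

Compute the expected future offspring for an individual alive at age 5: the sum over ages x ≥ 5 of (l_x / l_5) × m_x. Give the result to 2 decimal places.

l_5 = 0.021. Conditional survival from age 5 to x is l_x / l_5.
  x=5: (0.021/0.021) × 161 = 161.0000
  x=6: (0.007/0.021) × 108 = 36.0000
Sum = 161.0000 + 36.0000 = 197.0000

197.00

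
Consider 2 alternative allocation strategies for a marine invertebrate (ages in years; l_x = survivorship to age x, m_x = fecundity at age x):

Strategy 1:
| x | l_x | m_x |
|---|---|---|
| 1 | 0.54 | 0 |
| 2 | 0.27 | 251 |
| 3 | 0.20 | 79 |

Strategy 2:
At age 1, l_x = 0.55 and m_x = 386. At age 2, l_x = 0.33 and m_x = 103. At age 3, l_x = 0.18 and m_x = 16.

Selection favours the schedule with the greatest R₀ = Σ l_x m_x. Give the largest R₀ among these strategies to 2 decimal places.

249.17

Strategy 1: R₀ = 0.54×0 + 0.27×251 + 0.20×79 = 83.5700
Strategy 2: R₀ = 0.55×386 + 0.33×103 + 0.18×16 = 249.1700
Highest R₀: strategy 2 with 249.1700.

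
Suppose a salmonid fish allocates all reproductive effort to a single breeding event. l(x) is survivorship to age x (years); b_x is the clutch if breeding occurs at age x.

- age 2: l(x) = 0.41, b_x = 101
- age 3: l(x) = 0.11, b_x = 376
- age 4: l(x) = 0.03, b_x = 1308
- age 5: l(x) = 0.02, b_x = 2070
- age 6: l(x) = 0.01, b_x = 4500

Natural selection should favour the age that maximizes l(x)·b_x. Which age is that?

6

Expected offspring if breeding at age x = l(x) × b_x:
  age 2: 0.41 × 101 = 41.410
  age 3: 0.11 × 376 = 41.360
  age 4: 0.03 × 1308 = 39.240
  age 5: 0.02 × 2070 = 41.400
  age 6: 0.01 × 4500 = 45.000
Maximum at age 6 (45.000).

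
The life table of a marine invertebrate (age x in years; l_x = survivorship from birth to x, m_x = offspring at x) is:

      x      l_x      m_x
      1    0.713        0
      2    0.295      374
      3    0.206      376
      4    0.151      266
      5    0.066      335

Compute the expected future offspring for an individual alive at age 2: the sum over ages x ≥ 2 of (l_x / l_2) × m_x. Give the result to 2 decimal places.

l_2 = 0.295. Conditional survival from age 2 to x is l_x / l_2.
  x=2: (0.295/0.295) × 374 = 374.0000
  x=3: (0.206/0.295) × 376 = 262.5627
  x=4: (0.151/0.295) × 266 = 136.1559
  x=5: (0.066/0.295) × 335 = 74.9492
Sum = 374.0000 + 262.5627 + 136.1559 + 74.9492 = 847.6678

847.67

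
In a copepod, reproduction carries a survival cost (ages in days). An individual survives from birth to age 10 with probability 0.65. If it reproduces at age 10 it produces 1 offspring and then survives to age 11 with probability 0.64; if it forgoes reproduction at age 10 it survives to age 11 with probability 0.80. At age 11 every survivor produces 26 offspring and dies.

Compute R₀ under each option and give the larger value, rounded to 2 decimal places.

breed at age 10: R₀ = 0.65 × (1 + 0.64 × 26) = 0.65 × 17.6400 = 11.4660
delay to age 11: R₀ = 0.65 × (0.80 × 26) = 0.65 × 20.8000 = 13.5200
Higher: delay to age 11 (13.5200).

13.52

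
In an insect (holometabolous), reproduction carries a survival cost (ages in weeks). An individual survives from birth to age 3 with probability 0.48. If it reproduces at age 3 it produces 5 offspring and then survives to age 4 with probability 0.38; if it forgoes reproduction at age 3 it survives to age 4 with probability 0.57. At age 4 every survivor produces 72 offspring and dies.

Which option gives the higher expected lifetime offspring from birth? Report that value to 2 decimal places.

19.70

breed at age 3: R₀ = 0.48 × (5 + 0.38 × 72) = 0.48 × 32.3600 = 15.5328
delay to age 4: R₀ = 0.48 × (0.57 × 72) = 0.48 × 41.0400 = 19.6992
Higher: delay to age 4 (19.6992).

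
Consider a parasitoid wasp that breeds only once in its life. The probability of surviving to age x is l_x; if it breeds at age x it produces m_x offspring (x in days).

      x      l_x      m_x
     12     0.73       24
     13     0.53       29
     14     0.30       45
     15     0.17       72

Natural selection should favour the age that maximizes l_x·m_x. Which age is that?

Expected offspring if breeding at age x = l_x × m_x:
  age 12: 0.73 × 24 = 17.520
  age 13: 0.53 × 29 = 15.370
  age 14: 0.30 × 45 = 13.500
  age 15: 0.17 × 72 = 12.240
Maximum at age 12 (17.520).

12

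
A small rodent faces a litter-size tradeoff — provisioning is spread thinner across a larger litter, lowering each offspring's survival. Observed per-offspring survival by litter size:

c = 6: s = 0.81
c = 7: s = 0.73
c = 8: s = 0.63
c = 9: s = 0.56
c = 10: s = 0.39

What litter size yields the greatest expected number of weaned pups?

Expected weaned pups = c × s(c):
  c=6: 6 × 0.81 = 4.860
  c=7: 7 × 0.73 = 5.110
  c=8: 8 × 0.63 = 5.040
  c=9: 9 × 0.56 = 5.040
  c=10: 10 × 0.39 = 3.900
Maximum at c = 7 (5.110 weaned pups).

7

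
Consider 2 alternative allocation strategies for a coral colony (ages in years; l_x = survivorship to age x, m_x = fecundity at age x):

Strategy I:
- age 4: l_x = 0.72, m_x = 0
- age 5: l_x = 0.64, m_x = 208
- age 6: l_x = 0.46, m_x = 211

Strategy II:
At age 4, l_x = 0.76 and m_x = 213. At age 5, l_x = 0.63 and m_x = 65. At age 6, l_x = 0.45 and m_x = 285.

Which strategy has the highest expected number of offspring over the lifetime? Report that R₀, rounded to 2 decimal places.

331.08

Strategy I: R₀ = 0.72×0 + 0.64×208 + 0.46×211 = 230.1800
Strategy II: R₀ = 0.76×213 + 0.63×65 + 0.45×285 = 331.0800
Highest R₀: strategy II with 331.0800.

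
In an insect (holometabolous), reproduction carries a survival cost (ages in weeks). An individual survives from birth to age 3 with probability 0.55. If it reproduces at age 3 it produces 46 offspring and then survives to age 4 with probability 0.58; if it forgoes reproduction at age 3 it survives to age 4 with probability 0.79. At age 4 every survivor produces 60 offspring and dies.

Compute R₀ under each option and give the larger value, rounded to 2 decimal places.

44.44

breed at age 3: R₀ = 0.55 × (46 + 0.58 × 60) = 0.55 × 80.8000 = 44.4400
delay to age 4: R₀ = 0.55 × (0.79 × 60) = 0.55 × 47.4000 = 26.0700
Higher: breed at age 3 (44.4400).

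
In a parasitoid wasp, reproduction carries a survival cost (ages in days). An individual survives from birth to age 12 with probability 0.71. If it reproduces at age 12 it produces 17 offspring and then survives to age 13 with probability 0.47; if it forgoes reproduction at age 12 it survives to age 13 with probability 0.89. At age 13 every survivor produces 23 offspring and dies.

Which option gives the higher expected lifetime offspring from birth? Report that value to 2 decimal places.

19.75

breed at age 12: R₀ = 0.71 × (17 + 0.47 × 23) = 0.71 × 27.8100 = 19.7451
delay to age 13: R₀ = 0.71 × (0.89 × 23) = 0.71 × 20.4700 = 14.5337
Higher: breed at age 12 (19.7451).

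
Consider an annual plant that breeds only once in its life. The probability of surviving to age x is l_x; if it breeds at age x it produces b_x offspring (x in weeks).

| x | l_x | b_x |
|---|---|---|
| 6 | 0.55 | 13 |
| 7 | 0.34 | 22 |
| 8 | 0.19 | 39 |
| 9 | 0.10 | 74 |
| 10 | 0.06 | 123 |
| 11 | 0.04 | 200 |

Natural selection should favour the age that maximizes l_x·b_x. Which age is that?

Expected offspring if breeding at age x = l_x × b_x:
  age 6: 0.55 × 13 = 7.150
  age 7: 0.34 × 22 = 7.480
  age 8: 0.19 × 39 = 7.410
  age 9: 0.10 × 74 = 7.400
  age 10: 0.06 × 123 = 7.380
  age 11: 0.04 × 200 = 8.000
Maximum at age 11 (8.000).

11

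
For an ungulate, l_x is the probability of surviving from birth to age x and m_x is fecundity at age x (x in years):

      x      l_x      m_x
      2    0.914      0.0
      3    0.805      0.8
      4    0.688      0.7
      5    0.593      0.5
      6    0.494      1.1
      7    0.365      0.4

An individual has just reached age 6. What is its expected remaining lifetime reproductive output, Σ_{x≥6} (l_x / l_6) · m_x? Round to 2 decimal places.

l_6 = 0.494. Conditional survival from age 6 to x is l_x / l_6.
  x=6: (0.494/0.494) × 1.1 = 1.1000
  x=7: (0.365/0.494) × 0.4 = 0.2955
Sum = 1.1000 + 0.2955 = 1.3955

1.40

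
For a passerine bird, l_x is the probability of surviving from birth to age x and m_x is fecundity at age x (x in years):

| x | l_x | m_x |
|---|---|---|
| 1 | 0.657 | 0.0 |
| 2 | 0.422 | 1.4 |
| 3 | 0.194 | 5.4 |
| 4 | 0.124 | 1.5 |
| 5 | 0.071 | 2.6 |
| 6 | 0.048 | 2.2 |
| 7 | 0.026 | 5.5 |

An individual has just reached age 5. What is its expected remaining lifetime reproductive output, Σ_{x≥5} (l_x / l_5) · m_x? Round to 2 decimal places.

6.10

l_5 = 0.071. Conditional survival from age 5 to x is l_x / l_5.
  x=5: (0.071/0.071) × 2.6 = 2.6000
  x=6: (0.048/0.071) × 2.2 = 1.4873
  x=7: (0.026/0.071) × 5.5 = 2.0141
Sum = 2.6000 + 1.4873 + 2.0141 = 6.1014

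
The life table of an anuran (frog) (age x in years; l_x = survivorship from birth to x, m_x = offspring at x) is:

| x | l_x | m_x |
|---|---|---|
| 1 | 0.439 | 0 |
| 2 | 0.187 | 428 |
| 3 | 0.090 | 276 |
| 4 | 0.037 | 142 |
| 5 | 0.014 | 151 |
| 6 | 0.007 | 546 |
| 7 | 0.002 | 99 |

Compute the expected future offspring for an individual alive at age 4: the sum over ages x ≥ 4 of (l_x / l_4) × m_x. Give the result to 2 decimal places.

307.78

l_4 = 0.037. Conditional survival from age 4 to x is l_x / l_4.
  x=4: (0.037/0.037) × 142 = 142.0000
  x=5: (0.014/0.037) × 151 = 57.1351
  x=6: (0.007/0.037) × 546 = 103.2973
  x=7: (0.002/0.037) × 99 = 5.3514
Sum = 142.0000 + 57.1351 + 103.2973 + 5.3514 = 307.7838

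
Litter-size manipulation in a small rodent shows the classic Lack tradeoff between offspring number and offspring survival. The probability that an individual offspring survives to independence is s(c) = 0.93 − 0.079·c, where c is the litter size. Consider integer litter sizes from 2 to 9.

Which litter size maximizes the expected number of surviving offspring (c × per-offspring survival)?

6

Expected surviving offspring = c × s(c):
  c=2: 2 × 0.772 = 1.544
  c=3: 3 × 0.693 = 2.079
  c=4: 4 × 0.614 = 2.456
  c=5: 5 × 0.535 = 2.675
  c=6: 6 × 0.456 = 2.736
  c=7: 7 × 0.377 = 2.639
  c=8: 8 × 0.298 = 2.384
  c=9: 9 × 0.219 = 1.971
Maximum at c = 6 (2.736 surviving offspring).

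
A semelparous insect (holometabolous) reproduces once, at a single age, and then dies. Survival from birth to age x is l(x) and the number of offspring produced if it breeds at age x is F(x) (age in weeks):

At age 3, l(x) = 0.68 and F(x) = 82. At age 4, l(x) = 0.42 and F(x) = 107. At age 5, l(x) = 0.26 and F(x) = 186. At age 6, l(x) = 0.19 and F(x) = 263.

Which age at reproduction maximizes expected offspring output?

3

Expected offspring if breeding at age x = l(x) × F(x):
  age 3: 0.68 × 82 = 55.760
  age 4: 0.42 × 107 = 44.940
  age 5: 0.26 × 186 = 48.360
  age 6: 0.19 × 263 = 49.970
Maximum at age 3 (55.760).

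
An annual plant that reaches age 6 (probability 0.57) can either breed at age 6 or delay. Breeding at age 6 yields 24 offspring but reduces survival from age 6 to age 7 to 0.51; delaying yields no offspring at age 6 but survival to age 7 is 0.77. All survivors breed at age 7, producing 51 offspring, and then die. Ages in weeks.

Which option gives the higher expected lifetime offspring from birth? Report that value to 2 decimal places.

breed at age 6: R₀ = 0.57 × (24 + 0.51 × 51) = 0.57 × 50.0100 = 28.5057
delay to age 7: R₀ = 0.57 × (0.77 × 51) = 0.57 × 39.2700 = 22.3839
Higher: breed at age 6 (28.5057).

28.51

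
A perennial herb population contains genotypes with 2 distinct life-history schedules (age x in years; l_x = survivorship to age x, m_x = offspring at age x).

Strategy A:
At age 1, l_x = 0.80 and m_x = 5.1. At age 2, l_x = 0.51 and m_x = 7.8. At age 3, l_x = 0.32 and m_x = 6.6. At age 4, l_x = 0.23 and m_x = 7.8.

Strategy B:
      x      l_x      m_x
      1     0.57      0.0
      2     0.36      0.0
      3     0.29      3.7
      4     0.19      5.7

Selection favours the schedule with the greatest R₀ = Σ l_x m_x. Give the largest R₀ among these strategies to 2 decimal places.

Strategy A: R₀ = 0.80×5.1 + 0.51×7.8 + 0.32×6.6 + 0.23×7.8 = 11.9640
Strategy B: R₀ = 0.57×0.0 + 0.36×0.0 + 0.29×3.7 + 0.19×5.7 = 2.1560
Highest R₀: strategy A with 11.9640.

11.96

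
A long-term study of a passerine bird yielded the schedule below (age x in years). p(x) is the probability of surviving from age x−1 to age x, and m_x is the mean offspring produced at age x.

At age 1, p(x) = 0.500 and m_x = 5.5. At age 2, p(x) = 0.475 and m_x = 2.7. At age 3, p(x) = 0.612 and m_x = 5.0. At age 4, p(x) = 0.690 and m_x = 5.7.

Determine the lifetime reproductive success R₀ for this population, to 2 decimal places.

Survivorship from birth: l_x = p_1·p_2·…·p_x.
  l_1 = 0.50000
  l_2 = 0.23750
  l_3 = 0.14535
  l_4 = 0.10029
R₀ = Σ l_x m_x:
  age 1: 0.50000 × 5.5 = 2.7500
  age 2: 0.23750 × 2.7 = 0.6412
  age 3: 0.14535 × 5.0 = 0.7268
  age 4: 0.10029 × 5.7 = 0.5717
R₀ = 2.7500 + 0.6412 + 0.7268 + 0.5717 = 4.6897

4.69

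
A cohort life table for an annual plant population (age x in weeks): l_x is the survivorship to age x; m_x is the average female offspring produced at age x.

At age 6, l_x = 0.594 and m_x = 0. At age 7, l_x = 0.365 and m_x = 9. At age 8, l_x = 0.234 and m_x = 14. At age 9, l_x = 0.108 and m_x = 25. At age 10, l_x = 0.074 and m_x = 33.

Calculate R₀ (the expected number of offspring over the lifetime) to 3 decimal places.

R₀ = Σ l_x m_x:
  age 6: 0.594 × 0 = 0.0000
  age 7: 0.365 × 9 = 3.2850
  age 8: 0.234 × 14 = 3.2760
  age 9: 0.108 × 25 = 2.7000
  age 10: 0.074 × 33 = 2.4420
R₀ = 0.0000 + 3.2850 + 3.2760 + 2.7000 + 2.4420 = 11.7030

11.703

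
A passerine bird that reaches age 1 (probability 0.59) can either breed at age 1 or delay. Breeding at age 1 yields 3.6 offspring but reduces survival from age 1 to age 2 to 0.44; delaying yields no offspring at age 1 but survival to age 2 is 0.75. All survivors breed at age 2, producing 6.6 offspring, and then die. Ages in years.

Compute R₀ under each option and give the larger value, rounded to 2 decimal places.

breed at age 1: R₀ = 0.59 × (3.6 + 0.44 × 6.6) = 0.59 × 6.5040 = 3.8374
delay to age 2: R₀ = 0.59 × (0.75 × 6.6) = 0.59 × 4.9500 = 2.9205
Higher: breed at age 1 (3.8374).

3.84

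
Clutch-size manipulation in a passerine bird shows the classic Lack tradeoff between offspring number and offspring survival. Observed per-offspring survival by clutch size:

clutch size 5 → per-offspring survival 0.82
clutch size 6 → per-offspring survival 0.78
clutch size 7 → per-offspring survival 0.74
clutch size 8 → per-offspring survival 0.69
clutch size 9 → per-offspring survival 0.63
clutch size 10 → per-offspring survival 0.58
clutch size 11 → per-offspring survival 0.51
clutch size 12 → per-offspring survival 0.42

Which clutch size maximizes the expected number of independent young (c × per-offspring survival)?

Expected independent young = c × s(c):
  c=5: 5 × 0.82 = 4.100
  c=6: 6 × 0.78 = 4.680
  c=7: 7 × 0.74 = 5.180
  c=8: 8 × 0.69 = 5.520
  c=9: 9 × 0.63 = 5.670
  c=10: 10 × 0.58 = 5.800
  c=11: 11 × 0.51 = 5.610
  c=12: 12 × 0.42 = 5.040
Maximum at c = 10 (5.800 independent young).

10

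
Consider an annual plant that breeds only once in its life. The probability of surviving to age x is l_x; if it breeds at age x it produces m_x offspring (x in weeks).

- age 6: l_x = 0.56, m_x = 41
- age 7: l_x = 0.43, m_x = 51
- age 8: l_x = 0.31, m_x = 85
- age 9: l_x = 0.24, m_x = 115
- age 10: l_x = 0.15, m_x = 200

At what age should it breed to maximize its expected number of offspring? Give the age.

Expected offspring if breeding at age x = l_x × m_x:
  age 6: 0.56 × 41 = 22.960
  age 7: 0.43 × 51 = 21.930
  age 8: 0.31 × 85 = 26.350
  age 9: 0.24 × 115 = 27.600
  age 10: 0.15 × 200 = 30.000
Maximum at age 10 (30.000).

10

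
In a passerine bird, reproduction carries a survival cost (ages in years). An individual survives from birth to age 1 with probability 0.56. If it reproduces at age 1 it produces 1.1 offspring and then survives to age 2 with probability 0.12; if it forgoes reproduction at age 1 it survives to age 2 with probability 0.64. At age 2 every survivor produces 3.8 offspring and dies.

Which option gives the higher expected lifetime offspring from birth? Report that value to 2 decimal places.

breed at age 1: R₀ = 0.56 × (1.1 + 0.12 × 3.8) = 0.56 × 1.5560 = 0.8714
delay to age 2: R₀ = 0.56 × (0.64 × 3.8) = 0.56 × 2.4320 = 1.3619
Higher: delay to age 2 (1.3619).

1.36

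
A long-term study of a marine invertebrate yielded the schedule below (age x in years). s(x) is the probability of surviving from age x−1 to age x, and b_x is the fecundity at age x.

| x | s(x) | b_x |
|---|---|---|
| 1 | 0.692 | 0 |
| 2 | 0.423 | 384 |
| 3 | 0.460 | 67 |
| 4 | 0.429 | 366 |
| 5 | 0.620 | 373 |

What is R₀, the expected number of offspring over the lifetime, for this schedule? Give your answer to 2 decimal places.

155.92

Survivorship from birth: l_x = s_1·s_2·…·s_x.
  l_1 = 0.69200
  l_2 = 0.29272
  l_3 = 0.13465
  l_4 = 0.05776
  l_5 = 0.03581
R₀ = Σ l_x b_x:
  age 1: 0.69200 × 0 = 0.0000
  age 2: 0.29272 × 384 = 112.4045
  age 3: 0.13465 × 67 = 9.0215
  age 4: 0.05776 × 366 = 21.1402
  age 5: 0.03581 × 373 = 13.3571
R₀ = 0.0000 + 112.4045 + 9.0215 + 21.1402 + 13.3571 = 155.9233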